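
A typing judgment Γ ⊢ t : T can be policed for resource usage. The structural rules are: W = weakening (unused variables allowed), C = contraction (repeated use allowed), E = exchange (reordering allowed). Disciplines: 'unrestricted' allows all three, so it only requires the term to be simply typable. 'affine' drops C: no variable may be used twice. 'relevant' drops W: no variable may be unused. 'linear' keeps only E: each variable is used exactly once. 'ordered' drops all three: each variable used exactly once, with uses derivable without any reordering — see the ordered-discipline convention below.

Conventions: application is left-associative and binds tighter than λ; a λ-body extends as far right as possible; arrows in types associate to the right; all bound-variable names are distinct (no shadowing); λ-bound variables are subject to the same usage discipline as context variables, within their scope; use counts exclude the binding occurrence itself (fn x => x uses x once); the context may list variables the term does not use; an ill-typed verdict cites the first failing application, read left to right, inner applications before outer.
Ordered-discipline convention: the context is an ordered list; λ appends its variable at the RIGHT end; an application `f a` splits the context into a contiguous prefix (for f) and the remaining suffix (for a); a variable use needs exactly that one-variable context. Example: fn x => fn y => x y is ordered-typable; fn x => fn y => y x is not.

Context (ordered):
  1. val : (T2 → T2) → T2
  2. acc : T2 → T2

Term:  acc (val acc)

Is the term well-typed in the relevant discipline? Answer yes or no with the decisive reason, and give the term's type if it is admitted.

yes — val, acc: all used, weakening unneeded; term : T2
counts: val=1, acc=2
uses in reading order: acc, val, acc
typing: well-typed — term : T2
summary: ordered ✗ · linear ✗ · affine ✗ · relevant ✓ · unrestricted ✓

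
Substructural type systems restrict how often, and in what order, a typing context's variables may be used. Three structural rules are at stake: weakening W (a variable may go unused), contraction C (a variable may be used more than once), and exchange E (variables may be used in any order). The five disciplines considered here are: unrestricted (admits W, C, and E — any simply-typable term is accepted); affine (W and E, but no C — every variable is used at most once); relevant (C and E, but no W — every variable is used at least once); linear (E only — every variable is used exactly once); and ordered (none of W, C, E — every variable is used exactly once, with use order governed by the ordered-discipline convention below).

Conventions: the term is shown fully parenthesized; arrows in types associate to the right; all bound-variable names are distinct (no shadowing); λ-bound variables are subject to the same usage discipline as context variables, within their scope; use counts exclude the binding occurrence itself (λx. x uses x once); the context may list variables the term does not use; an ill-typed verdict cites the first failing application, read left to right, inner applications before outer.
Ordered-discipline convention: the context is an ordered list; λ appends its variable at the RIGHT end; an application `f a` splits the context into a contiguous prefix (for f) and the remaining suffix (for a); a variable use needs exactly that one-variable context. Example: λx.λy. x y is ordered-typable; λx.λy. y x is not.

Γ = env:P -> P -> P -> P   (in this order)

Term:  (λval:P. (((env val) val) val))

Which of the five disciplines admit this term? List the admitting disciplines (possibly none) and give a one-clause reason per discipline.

admitted in: relevant, unrestricted
usage: env ×1, val (bound) ×3
use order (left to right): env, val, val, val
typing: ✓ — P -> P
ordered ✗ (needs contraction — val ×3)
linear ✗ (needs contraction — val ×3)
affine ✗ (needs contraction — val ×3)
relevant ✓ (none of env, val goes unused)
unrestricted ✓ (type-checks (P -> P) and nothing is barred)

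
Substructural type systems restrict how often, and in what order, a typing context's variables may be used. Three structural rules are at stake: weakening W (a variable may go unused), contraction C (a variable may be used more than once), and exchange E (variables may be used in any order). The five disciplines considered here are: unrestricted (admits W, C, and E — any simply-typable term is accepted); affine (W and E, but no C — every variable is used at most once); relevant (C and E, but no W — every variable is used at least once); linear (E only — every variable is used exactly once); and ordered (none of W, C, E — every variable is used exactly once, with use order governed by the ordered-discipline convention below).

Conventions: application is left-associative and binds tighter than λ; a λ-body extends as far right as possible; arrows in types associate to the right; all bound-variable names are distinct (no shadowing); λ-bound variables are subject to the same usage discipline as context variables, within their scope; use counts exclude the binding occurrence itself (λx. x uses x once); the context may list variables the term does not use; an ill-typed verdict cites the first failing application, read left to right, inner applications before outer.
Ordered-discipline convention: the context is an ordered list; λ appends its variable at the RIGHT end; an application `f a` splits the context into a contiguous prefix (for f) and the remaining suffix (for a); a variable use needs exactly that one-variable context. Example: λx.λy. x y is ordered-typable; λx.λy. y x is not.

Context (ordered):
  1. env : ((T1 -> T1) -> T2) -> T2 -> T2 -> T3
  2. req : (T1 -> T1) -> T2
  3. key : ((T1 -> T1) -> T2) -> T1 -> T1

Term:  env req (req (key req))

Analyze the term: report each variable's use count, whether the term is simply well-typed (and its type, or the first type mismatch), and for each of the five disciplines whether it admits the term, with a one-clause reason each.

use counts: env ×1; req ×3; key ×1
uses in reading order: env, req, req, key, req
typing: well-typed — term : T2 -> T3
ordered ✗ (req ×3 used more than once (contraction))
linear ✗ (req ×3 used more than once (contraction))
affine ✗ (req ×3 used more than once (contraction))
relevant ✓ (at least one use each (env, req, key))
unrestricted ✓ (simply typable at T2 -> T3; W, C, E all held)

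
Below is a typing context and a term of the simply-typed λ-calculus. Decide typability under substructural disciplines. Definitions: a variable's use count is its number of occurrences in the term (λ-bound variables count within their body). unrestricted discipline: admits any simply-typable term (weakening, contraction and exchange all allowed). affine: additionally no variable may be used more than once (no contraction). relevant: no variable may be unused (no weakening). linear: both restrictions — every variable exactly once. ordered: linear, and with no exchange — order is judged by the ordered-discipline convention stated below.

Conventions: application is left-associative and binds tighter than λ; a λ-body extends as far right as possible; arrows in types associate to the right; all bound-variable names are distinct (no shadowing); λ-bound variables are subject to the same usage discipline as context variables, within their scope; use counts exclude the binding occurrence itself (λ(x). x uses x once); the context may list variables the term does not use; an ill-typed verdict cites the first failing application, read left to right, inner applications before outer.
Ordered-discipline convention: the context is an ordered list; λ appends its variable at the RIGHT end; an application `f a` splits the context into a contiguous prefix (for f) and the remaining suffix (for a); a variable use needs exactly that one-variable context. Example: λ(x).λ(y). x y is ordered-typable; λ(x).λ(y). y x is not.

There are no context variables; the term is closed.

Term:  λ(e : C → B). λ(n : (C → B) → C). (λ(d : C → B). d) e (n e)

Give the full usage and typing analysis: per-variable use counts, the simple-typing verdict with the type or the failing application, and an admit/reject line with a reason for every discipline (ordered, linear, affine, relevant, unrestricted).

counts: e (bound): 2; n (bound): 1; d (bound): 1
use order (left to right): d, e, n, e
typing: ✓ — (C → B) → ((C → B) → C) → B
ordered: ✗ — repeated use of e ×2
linear: ✗ — repeated use of e ×2
affine: ✗ — repeated use of e ×2
relevant: ✓ — e, n, d: all used, weakening unneeded
unrestricted: ✓ — type-checks ((C → B) → ((C → B) → C) → B) and nothing is barred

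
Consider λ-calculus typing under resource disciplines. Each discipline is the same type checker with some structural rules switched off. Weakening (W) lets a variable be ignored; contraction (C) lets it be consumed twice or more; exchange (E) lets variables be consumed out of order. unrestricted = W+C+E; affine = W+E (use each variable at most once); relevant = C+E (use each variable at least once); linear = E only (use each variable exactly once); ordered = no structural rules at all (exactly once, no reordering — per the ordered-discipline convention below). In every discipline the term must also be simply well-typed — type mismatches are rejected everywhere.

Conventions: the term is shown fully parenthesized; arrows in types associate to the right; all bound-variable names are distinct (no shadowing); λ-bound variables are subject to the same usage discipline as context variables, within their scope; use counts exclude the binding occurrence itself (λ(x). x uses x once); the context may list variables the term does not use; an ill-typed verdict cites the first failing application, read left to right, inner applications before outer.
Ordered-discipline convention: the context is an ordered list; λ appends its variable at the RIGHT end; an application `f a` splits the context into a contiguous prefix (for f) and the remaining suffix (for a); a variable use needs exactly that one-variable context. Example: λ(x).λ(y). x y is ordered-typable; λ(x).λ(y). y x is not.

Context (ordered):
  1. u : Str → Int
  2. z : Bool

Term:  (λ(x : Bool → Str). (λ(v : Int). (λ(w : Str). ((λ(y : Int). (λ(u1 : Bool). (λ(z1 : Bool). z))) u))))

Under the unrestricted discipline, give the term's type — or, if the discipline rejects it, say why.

not well-typed under unrestricted — not simply typable
use counts: u ×1, z ×1, x [bound] ×0, v [bound] ×0, w [bound] ×0, y [bound] ×0, u1 [bound] ×0, z1 [bound] ×0
order of uses: z, u
typing: ill-typed: an argument Str → Int mismatches the expected Int
summary: ordered ✗; linear ✗; affine ✗; relevant ✗; unrestricted ✗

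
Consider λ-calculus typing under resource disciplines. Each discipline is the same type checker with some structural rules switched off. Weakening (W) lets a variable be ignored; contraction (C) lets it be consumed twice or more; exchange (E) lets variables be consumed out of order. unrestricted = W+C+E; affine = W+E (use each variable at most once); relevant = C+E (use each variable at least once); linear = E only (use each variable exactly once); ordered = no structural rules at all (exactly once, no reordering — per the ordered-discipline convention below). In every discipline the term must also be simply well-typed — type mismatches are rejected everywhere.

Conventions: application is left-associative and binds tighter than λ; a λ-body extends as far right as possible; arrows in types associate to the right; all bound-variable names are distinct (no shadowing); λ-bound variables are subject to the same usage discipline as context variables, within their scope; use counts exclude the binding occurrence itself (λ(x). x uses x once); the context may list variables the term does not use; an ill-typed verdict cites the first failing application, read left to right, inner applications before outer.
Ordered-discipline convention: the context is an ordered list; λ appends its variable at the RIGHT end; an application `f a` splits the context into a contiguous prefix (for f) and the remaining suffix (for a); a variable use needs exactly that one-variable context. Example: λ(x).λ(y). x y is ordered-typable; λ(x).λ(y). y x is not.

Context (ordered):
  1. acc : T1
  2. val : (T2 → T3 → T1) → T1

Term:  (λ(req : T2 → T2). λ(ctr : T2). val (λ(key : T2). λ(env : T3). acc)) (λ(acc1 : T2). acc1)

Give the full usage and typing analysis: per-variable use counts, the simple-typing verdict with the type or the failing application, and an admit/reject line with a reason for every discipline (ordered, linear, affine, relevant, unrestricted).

variable uses: acc: 1, val: 1, req [bound]: 0, ctr [bound]: 0, key [bound]: 0, env [bound]: 0, acc1 [bound]: 1
uses in reading order: val, acc, acc1
typing: the term checks, with type T2 → T1
ordered ✗ (needs weakening: req, ctr, key, env unused)
linear ✗ (needs weakening: req, ctr, key, env unused)
affine ✓ (no duplicate uses among acc, val, req, ctr, key, env, acc1)
relevant ✗ (needs weakening: req, ctr, key, env unused)
unrestricted ✓ (well-typed at T2 → T1; no restrictions here)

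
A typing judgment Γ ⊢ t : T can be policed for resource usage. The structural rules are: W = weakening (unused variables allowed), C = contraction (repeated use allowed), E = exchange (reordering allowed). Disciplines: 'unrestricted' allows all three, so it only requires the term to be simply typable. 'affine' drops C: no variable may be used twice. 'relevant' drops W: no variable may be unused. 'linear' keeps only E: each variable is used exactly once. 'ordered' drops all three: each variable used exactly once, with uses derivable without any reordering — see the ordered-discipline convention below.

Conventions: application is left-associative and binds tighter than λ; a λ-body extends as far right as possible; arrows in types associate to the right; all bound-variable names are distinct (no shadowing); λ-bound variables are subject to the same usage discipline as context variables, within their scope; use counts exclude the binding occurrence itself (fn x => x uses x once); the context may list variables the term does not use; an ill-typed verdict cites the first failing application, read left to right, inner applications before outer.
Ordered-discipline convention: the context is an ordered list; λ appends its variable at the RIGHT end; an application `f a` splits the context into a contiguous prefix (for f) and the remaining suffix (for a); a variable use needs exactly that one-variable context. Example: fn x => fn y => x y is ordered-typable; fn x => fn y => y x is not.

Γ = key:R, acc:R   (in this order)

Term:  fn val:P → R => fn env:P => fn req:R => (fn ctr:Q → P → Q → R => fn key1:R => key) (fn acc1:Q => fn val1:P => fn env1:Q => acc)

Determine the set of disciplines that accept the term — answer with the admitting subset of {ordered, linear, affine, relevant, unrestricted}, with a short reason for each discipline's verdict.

admitted by: affine, unrestricted
variable uses: key: 1×; acc: 1×; val (bound): 0×; env (bound): 0×; req (bound): 0×; ctr (bound): 0×; key1 (bound): 0×; acc1 (bound): 0×; val1 (bound): 0×; env1 (bound): 0×
left-to-right use order: key, acc
typing: ✓ — (P → R) → P → R → R → R
ordered ✗ (val, env, req, ctr, key1, acc1, val1, env1 never used (weakening))
linear ✗ (val, env, req, ctr, key1, acc1, val1, env1 never used (weakening))
affine ✓ (key, acc, val, env, req, ctr, key1, acc1, val1, env1: no repeats, contraction unneeded)
relevant ✗ (val, env, req, ctr, key1, acc1, val1, env1 never used (weakening))
unrestricted ✓ (type-checks ((P → R) → P → R → R → R) and nothing is barred)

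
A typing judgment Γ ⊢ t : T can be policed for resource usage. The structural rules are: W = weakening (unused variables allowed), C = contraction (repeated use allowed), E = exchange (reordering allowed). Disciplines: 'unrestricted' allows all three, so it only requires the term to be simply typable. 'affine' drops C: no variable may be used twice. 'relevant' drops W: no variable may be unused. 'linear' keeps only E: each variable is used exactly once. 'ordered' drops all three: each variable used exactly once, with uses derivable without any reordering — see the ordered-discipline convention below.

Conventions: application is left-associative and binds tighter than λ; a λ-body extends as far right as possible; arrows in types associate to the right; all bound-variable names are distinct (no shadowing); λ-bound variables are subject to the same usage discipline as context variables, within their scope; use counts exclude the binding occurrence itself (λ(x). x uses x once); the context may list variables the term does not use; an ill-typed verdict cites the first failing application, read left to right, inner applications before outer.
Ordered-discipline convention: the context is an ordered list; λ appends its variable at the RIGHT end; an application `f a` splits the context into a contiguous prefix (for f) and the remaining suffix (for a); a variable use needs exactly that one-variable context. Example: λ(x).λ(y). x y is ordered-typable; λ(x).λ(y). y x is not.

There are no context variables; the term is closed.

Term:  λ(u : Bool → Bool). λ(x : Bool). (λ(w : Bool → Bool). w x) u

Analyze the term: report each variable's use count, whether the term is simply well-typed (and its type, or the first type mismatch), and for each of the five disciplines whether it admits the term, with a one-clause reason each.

use counts: u (λ-bound): 1×; x (λ-bound): 1×; w (λ-bound): 1×
uses in reading order: w, x, u
typing: well-typed — term : (Bool → Bool) → Bool → Bool
ordered: ✗, use order w, x, u needs exchange
linear: ✓, each of u, x, w used exactly once
affine: ✓, u, x, w: no repeats, contraction unneeded
relevant: ✓, u, x, w: all used, weakening unneeded
unrestricted: ✓, well-typed at (Bool → Bool) → Bool → Bool; no restrictions here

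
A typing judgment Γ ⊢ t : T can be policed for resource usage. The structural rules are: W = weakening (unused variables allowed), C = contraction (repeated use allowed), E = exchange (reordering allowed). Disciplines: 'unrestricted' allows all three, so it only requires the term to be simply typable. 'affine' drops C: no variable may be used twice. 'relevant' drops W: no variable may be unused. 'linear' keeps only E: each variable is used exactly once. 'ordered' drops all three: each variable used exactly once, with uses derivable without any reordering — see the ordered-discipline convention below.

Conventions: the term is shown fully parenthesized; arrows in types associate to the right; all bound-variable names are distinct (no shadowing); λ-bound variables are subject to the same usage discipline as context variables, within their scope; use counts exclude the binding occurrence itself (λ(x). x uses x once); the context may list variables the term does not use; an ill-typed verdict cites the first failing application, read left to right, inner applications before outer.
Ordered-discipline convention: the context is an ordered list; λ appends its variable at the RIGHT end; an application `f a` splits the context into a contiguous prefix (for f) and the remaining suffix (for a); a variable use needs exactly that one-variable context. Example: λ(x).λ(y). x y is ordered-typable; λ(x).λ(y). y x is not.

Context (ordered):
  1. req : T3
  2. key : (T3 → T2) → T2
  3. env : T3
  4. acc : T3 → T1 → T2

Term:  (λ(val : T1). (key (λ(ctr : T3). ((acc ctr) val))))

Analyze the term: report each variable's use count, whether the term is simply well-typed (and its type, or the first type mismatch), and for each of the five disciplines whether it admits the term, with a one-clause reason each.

usage: req: 0×; key: 1×; env: 0×; acc: 1×; val (λ-bound): 1×; ctr (λ-bound): 1×
order of uses: key, acc, ctr, val
typing: well-typed — term : T1 → T2
ordered: ✗ — unused: req, env — weakening required
linear: ✗ — unused: req, env — weakening required
affine: ✓ — at most one use each (req, key, env, acc, val, ctr)
relevant: ✗ — unused: req, env — weakening required
unrestricted: ✓ — typability at T1 → T2 is all that's needed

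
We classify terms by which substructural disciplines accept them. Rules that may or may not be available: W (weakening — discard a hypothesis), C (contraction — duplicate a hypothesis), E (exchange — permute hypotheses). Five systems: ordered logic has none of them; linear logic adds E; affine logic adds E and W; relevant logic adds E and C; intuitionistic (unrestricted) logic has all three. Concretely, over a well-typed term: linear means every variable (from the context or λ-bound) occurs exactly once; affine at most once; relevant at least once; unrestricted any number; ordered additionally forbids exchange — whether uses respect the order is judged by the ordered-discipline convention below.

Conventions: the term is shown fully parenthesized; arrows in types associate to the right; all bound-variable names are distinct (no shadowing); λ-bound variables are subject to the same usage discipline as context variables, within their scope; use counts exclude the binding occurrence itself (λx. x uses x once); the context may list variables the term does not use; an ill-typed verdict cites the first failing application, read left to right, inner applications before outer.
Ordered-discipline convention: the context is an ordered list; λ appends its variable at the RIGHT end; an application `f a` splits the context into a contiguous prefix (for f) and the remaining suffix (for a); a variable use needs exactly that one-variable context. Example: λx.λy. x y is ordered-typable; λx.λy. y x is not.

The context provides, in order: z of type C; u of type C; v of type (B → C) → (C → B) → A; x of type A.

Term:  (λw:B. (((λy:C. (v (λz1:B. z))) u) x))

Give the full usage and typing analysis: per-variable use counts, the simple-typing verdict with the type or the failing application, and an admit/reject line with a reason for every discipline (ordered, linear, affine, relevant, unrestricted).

counts: z=1; u=1; v=1; x=1; w (bound)=0; y (bound)=0; z1 (bound)=0
left-to-right use order: v, z, u, x
typing: ill-typed: a function awaiting C → B gets A
ordered: ✗ — not simply typable
linear: ✗ — fails simple typing
affine: ✗ — a type mismatch blocks all five
relevant: ✗ — the type mismatch rejects it
unrestricted: ✗ — not simply typable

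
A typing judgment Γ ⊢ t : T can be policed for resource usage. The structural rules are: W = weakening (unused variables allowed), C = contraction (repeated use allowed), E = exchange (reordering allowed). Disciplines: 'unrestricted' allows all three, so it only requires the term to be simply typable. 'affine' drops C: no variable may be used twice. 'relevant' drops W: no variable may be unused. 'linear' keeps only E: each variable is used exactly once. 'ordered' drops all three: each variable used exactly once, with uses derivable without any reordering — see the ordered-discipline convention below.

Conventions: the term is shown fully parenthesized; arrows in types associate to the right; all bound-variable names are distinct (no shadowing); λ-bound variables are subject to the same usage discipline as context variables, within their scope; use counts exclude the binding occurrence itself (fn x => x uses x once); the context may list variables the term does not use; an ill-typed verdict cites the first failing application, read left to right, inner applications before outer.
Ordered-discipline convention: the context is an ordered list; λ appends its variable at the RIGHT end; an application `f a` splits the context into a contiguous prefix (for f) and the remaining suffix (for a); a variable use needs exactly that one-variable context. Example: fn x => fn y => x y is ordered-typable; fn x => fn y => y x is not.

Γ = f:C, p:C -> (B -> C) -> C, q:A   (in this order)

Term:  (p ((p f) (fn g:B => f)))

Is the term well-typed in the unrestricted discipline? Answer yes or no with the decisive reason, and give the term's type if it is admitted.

yes — simply typable at (B -> C) -> C; W, C, E all held; term : (B -> C) -> C
use counts: f: 2, p: 2, q: 0, g [bound]: 0
order of uses: p, p, f, f
typing: well-typed — term : (B -> C) -> C
across the five disciplines: ordered ✗; linear ✗; affine ✗; relevant ✗; unrestricted ✓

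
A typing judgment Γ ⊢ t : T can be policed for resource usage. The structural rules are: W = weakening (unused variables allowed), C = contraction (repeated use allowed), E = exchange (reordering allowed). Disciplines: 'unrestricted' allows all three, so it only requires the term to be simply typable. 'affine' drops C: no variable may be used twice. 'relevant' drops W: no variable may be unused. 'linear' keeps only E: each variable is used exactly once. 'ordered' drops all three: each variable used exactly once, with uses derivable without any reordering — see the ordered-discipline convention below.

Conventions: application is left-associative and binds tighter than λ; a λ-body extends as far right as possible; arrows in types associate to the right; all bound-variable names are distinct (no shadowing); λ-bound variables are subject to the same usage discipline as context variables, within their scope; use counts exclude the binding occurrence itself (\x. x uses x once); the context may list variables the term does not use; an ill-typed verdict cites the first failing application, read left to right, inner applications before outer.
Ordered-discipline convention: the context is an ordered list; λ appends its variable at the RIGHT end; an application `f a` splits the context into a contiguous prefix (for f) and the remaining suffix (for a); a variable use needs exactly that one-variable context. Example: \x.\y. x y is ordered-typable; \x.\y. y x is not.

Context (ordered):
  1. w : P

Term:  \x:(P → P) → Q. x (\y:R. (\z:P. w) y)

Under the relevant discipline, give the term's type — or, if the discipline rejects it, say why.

not well-typed under relevant — the type mismatch rejects it
use counts: w: 1, x (λ-bound): 1, y (λ-bound): 1, z (λ-bound): 0
uses in reading order: x, w, y
typing: ill-typed: argument of type R where P is required
summary: ordered ✗; linear ✗; affine ✗; relevant ✗; unrestricted ✗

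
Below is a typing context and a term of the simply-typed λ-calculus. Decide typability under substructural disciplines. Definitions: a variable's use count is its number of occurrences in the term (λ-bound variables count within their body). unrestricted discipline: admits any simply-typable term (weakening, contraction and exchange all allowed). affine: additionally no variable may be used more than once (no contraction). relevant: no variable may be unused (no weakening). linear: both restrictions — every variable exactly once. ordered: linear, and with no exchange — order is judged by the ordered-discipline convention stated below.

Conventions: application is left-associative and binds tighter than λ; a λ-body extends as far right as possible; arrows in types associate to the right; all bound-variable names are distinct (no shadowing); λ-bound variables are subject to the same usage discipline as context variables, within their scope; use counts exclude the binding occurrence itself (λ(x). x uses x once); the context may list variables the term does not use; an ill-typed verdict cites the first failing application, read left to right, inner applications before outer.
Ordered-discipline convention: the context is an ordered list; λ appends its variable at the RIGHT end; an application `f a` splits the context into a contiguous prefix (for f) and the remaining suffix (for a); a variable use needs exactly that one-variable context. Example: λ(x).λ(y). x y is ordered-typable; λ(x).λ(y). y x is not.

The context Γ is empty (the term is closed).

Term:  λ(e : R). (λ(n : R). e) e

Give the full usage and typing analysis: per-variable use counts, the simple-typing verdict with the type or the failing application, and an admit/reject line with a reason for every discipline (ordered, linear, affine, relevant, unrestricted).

usage: e [bound] ×2, n [bound] ×0
order of uses: e, e
typing: well-typed at R → R
ordered ✗ (repeated use of e ×2; needs weakening: n unused)
linear ✗ (repeated use of e ×2; needs weakening: n unused)
affine ✗ (repeated use of e ×2)
relevant ✗ (needs weakening: n unused)
unrestricted ✓ (simply typable at R → R; W, C, E all held)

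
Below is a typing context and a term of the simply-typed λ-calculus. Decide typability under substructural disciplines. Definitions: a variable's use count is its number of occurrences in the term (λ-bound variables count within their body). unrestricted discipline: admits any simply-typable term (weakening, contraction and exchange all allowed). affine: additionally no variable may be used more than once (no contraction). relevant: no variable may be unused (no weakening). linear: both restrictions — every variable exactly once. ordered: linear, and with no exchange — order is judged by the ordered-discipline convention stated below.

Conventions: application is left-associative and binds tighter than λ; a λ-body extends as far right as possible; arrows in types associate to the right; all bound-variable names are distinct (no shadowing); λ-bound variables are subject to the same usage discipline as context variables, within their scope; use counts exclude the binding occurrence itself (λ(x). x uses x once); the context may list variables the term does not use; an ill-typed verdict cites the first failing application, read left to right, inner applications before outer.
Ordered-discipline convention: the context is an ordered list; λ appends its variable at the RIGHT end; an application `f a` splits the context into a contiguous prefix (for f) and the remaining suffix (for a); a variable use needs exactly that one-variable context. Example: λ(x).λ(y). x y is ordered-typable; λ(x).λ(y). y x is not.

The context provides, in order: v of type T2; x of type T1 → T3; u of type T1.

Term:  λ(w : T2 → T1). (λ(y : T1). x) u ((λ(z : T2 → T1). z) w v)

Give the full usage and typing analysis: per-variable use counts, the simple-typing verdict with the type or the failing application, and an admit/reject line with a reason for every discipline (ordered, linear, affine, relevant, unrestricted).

counts: v: 1, x: 1, u: 1, w (bound): 1, y (bound): 0, z (bound): 1
left-to-right use order: x, u, z, w, v
typing: well-typed — term : (T2 → T1) → T3
ordered: ✗ — y never used (weakening)
linear: ✗ — y never used (weakening)
affine: ✓ — v, x, u, w, y, z: no repeats, contraction unneeded
relevant: ✗ — y never used (weakening)
unrestricted: ✓ — typability at (T2 → T1) → T3 is all that's needed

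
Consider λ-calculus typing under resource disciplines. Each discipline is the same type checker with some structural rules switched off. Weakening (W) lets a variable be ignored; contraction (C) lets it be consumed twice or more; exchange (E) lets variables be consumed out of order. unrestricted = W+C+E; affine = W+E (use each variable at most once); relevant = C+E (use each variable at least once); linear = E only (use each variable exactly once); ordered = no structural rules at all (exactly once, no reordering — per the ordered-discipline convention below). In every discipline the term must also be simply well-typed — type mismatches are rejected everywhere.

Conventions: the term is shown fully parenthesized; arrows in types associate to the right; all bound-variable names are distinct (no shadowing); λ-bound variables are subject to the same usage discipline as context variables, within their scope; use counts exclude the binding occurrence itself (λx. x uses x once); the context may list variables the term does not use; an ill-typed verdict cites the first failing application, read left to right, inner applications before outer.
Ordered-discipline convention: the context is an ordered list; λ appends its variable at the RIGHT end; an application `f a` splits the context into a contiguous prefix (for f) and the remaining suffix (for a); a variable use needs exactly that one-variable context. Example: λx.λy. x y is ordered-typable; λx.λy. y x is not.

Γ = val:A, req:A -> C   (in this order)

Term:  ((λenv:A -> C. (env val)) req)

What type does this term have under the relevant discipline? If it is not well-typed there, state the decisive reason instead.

term : C
usage: val=1; req=1; env [bound]=1
use order (left to right): env, val, req
typing: well-typed — term : C
summary: ordered ✗ · linear ✓ · affine ✓ · relevant ✓ · unrestricted ✓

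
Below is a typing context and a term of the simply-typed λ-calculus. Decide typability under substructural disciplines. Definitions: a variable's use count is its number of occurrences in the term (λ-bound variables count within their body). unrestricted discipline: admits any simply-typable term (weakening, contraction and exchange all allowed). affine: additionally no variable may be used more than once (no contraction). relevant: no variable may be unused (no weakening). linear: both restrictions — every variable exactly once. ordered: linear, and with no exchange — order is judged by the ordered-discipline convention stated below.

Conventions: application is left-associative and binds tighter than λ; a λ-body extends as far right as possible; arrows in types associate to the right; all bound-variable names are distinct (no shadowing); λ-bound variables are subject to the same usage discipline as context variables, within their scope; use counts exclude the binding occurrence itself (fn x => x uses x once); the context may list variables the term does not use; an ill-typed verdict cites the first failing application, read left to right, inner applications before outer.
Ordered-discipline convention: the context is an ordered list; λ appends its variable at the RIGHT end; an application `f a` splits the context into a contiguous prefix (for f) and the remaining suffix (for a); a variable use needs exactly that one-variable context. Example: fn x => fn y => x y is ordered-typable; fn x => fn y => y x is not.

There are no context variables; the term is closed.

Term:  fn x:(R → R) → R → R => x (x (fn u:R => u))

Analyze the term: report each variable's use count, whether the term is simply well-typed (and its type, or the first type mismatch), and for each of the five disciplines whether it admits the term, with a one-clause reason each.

counts: x (bound)=2; u (bound)=1
uses in reading order: x, x, u
typing: well-typed at ((R → R) → R → R) → R → R
ordered: ✗, x ×2 used more than once (contraction)
linear: ✗, x ×2 used more than once (contraction)
affine: ✗, x ×2 used more than once (contraction)
relevant: ✓, at least one use each (x, u)
unrestricted: ✓, type-checks (((R → R) → R → R) → R → R) and nothing is barred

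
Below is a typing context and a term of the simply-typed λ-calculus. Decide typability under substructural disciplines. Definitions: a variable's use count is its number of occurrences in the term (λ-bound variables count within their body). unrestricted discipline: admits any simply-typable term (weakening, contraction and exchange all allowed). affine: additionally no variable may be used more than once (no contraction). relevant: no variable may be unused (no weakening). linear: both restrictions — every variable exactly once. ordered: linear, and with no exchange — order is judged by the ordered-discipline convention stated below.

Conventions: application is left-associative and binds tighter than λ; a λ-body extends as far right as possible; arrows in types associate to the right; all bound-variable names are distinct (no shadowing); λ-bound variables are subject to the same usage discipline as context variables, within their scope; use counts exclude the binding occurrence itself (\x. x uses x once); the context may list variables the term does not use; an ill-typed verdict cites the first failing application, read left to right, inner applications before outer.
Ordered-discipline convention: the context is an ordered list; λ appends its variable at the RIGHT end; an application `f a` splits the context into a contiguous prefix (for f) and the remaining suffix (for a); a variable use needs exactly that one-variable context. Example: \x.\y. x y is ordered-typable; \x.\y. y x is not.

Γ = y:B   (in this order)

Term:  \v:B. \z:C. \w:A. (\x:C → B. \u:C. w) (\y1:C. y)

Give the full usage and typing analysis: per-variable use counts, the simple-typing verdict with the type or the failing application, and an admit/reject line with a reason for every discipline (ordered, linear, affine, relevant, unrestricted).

counts: y: 1, v (λ-bound): 0, z (λ-bound): 0, w (λ-bound): 1, x (λ-bound): 0, u (λ-bound): 0, y1 (λ-bound): 0
use order (left to right): w, y
typing: well-typed at B → C → A → C → A
ordered: ✗ — v, z, x, u, y1 never used (weakening)
linear: ✗ — v, z, x, u, y1 never used (weakening)
affine: ✓ — y, v, z, w, x, u, y1: no repeats, contraction unneeded
relevant: ✗ — v, z, x, u, y1 never used (weakening)
unrestricted: ✓ — simply typable at B → C → A → C → A; W, C, E all held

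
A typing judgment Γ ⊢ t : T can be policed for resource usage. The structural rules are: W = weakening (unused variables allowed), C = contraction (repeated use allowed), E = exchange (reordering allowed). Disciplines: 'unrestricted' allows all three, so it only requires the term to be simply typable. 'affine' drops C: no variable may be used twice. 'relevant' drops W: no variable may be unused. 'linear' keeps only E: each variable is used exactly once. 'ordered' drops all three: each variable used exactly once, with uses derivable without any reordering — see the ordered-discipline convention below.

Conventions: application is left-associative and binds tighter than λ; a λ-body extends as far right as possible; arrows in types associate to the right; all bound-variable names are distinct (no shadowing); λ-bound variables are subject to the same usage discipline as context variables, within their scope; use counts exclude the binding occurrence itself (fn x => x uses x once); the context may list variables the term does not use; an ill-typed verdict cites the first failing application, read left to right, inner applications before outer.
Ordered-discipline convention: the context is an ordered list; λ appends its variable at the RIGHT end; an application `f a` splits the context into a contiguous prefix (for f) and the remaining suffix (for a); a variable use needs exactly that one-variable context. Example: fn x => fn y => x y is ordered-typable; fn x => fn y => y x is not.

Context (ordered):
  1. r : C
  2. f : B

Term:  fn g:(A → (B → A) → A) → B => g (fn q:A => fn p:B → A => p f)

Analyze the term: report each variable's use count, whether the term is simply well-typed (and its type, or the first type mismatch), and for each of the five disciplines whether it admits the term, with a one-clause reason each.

counts: r=0; f=1; g (bound)=1; q (bound)=0; p (bound)=1
uses in reading order: g, p, f
typing: well-typed — term : ((A → (B → A) → A) → B) → B
ordered ✗ (r, q never used (weakening))
linear ✗ (r, q never used (weakening))
affine ✓ (r, f, g, q, p: no repeats, contraction unneeded)
relevant ✗ (r, q never used (weakening))
unrestricted ✓ (typability at ((A → (B → A) → A) → B) → B is all that's needed)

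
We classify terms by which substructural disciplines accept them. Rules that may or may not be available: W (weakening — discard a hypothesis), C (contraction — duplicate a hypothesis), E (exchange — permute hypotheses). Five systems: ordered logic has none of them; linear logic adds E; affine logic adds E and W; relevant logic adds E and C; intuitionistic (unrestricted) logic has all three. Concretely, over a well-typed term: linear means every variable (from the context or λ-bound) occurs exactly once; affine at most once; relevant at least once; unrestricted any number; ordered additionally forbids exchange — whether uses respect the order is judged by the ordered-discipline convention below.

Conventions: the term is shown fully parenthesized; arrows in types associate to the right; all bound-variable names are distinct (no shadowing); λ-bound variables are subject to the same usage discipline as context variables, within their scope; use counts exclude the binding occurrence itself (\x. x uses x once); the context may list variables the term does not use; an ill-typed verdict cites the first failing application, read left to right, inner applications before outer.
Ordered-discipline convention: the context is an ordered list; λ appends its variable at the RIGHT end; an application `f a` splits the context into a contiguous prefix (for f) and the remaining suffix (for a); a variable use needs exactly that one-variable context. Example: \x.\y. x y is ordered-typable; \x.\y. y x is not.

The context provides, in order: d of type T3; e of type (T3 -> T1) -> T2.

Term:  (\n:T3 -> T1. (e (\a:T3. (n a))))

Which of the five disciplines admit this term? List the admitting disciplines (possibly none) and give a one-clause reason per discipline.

admitting disciplines: affine, unrestricted
variable uses: d: 0, e: 1, n [bound]: 1, a [bound]: 1
order of uses: e, n, a
typing: ✓ — (T3 -> T1) -> T2
ordered: ✗ — d left unused
linear: ✗ — d left unused
affine: ✓ — at most one use each (d, e, n, a)
relevant: ✗ — d left unused
unrestricted: ✓ — well-typed at (T3 -> T1) -> T2; no restrictions here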